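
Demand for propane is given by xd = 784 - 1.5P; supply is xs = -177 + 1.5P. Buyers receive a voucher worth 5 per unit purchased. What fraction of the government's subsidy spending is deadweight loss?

DWL / government spending = 15/2458

Pre-subsidy: 784 - 1.5P = -177 + 1.5P gives P* = 961/3, x* = 303.5.
With the rebate, buyers effectively pay Pb = Ps − 5, where Ps is the price sellers receive.
Demand in terms of Ps becomes xd = 784 − 1.5(Ps − 5) = 791.5 - 1.5Ps. Setting this equal to supply: 791.5 - 1.5Ps = -177 + 1.5Ps, so Ps = 1937/6.
Buyers pay Pb = 1937/6 − 5 = 1907/6; x' = -177 + 1.5·(1937/6) = 307.25.
ΔCS = ½(303.5 + 307.25)(961/3 − 1907/6) = 763.4375; ΔPS = ½(303.5 + 307.25)(1937/6 − 961/3) = 763.4375.
Government spending = 5 × 307.25 = 1536.25.
DWL = ½ × 5 × (307.25 − 303.5) = 9.375; fraction = 9.375 / 1536.25 = 15/2458.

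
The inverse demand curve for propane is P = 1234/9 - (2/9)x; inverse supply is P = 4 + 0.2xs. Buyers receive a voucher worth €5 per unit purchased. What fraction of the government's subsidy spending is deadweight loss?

Pre-subsidy: 1234/9 - (2/9)x = 4 + 0.2x gives x* = 5990/19 and P* = 1274/19.
With the rebate, buyers effectively pay Pb = Ps − 5, where Ps is the price sellers receive.
On the curves, Pb = 1234/9 - (2/9)x and Ps = 4 + 0.2x; the wedge Ps − Pb = 5 gives 4 + 0.2x − (1234/9 - (2/9)x) = 5, so x' = 6215/19.
Then Pb = 1234/9 − (2/9)·(6215/19) = 1224/19 and Ps = 4 + 0.2·(6215/19) = 1319/19.
ΔCS = ½(5990/19 + 6215/19)(1274/19 − 1224/19) = 305125/361; ΔPS = ½(5990/19 + 6215/19)(1319/19 − 1274/19) = 549225/722.
Government spending = 5 × 6215/19 = 31075/19.
DWL = ½ × 5 × (6215/19 − 5990/19) = 1125/38; fraction = (1125/38) / (31075/19) = 45/2486.

DWL / government spending = 45/2486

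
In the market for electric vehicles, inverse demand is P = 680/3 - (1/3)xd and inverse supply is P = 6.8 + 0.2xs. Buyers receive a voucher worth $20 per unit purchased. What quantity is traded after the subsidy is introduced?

Pre-subsidy: 680/3 - (1/3)x = 6.8 + 0.2x gives x* = 412.25 and P* = 89.25.
With the rebate, buyers effectively pay Pb = Ps − 20, where Ps is the price sellers receive.
On the curves, Pb = 680/3 - (1/3)x and Ps = 6.8 + 0.2x; the wedge Ps − Pb = 20 gives 6.8 + 0.2x − (680/3 - (1/3)x) = 20, so x' = 449.75.
Then Pb = 680/3 − (1/3)·449.75 = 76.75 and Ps = 6.8 + 0.2·449.75 = 96.75.

x' = 449.75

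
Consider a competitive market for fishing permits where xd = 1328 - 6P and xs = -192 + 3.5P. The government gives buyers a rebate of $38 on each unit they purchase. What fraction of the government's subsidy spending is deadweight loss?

DWL / government spending = 21/226

Pre-subsidy: 1328 - 6P = -192 + 3.5P gives P* = 160, x* = 368.
With the rebate, buyers effectively pay Pb = Ps − 38, where Ps is the price sellers receive.
Demand in terms of Ps becomes xd = 1328 − 6(Ps − 38) = 1556 - 6Ps. Setting this equal to supply: 1556 - 6Ps = -192 + 3.5Ps, so Ps = 184.
Buyers pay Pb = 184 − 38 = 146; x' = -192 + 3.5·184 = 452.
ΔCS = ½(368 + 452)(160 − 146) = 5740; ΔPS = ½(368 + 452)(184 − 160) = 9840.
Government spending = 38 × 452 = 17176.
DWL = ½ × 38 × (452 − 368) = 1596; fraction = 1596 / 17176 = 21/226.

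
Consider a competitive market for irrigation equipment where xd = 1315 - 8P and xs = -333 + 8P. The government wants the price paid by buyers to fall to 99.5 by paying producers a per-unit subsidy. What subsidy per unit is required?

At a buyer price of 99.5, quantity demanded is 1315 − 8·99.5 = 519.
Sellers supply 519 only when they receive Ps with -333 + 8·Ps = 519, i.e. Ps = 106.5.
s = Ps − Pb = 106.5 − 99.5 = 7.

Required subsidy s = 7 per unit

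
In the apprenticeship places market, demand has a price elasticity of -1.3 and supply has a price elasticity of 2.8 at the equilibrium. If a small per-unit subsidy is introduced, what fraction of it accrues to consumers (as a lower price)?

Consumer share = 28/41

For a small subsidy around the equilibrium, the benefit split depends on the relative slopes, which at a point are proportional to the elasticities.
Buyer share = εs/(εs + |εd|) = 2.8/(2.8 + 1.3) = 28/41; seller share = |εd|/(εs + |εd|) = 13/41.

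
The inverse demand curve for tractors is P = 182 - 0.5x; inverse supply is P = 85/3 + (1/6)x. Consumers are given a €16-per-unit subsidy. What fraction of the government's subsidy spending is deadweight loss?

DWL / government spending = 24/509

Pre-subsidy: 182 - 0.5x = 85/3 + (1/6)x gives x* = 230.5 and P* = 66.75.
With the rebate, buyers effectively pay Pb = Ps − 16, where Ps is the price sellers receive.
On the curves, Pb = 182 - 0.5x and Ps = 85/3 + (1/6)x; the wedge Ps − Pb = 16 gives 85/3 + (1/6)x − (182 - 0.5x) = 16, so x' = 254.5.
Then Pb = 182 − 0.5·254.5 = 54.75 and Ps = 85/3 + (1/6)·254.5 = 70.75.
ΔCS = ½(230.5 + 254.5)(66.75 − 54.75) = 2910; ΔPS = ½(230.5 + 254.5)(70.75 − 66.75) = 970.
Government spending = 16 × 254.5 = 4072.
DWL = ½ × 16 × (254.5 − 230.5) = 192; fraction = 192 / 4072 = 24/509.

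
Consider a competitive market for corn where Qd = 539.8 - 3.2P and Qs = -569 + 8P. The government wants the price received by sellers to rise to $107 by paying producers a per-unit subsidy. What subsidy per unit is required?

At a seller price of 107, quantity supplied is -569 + 8·107 = 287.
Buyers absorb 287 only when they pay Pb with 539.8 − 3.2·Pb = 287, i.e. Pb = 79.
s = Ps − Pb = 107 − 79 = 28.

Required subsidy s = $28 per unit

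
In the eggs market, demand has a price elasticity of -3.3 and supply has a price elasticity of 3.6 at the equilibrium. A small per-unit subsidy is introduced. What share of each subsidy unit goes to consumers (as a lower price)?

For a small subsidy around the equilibrium, the benefit split depends on the relative slopes, which at a point are proportional to the elasticities.
Buyer share = εs/(εs + |εd|) = 3.6/(3.6 + 3.3) = 12/23; seller share = |εd|/(εs + |εd|) = 11/23.

Consumer share = 12/23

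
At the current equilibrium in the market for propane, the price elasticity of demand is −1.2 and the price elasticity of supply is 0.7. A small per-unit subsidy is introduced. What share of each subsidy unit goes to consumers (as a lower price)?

Consumer share = 7/19

For a small subsidy around the equilibrium, the benefit split depends on the relative slopes, which at a point are proportional to the elasticities.
Buyer share = εs/(εs + |εd|) = 0.7/(0.7 + 1.2) = 7/19; seller share = |εd|/(εs + |εd|) = 12/19.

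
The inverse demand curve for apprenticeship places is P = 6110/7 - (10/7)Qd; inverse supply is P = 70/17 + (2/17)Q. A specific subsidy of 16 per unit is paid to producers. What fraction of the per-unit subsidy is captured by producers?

Pre-subsidy: 6110/7 - (10/7)Q = 70/17 + (2/17)Q gives Q* = 25845/46 and P* = 1615/23.
With the subsidy, sellers receive Ps = Pb + 16 for each unit, where Pb is the price buyers pay.
On the curves, Pb = 6110/7 - (10/7)Q and Ps = 70/17 + (2/17)Q; the wedge Ps − Pb = 16 gives 70/17 + (2/17)Q − (6110/7 - (10/7)Q) = 16, so Q' = 26321/46.
Then Pb = 6110/7 − (10/7)·(26321/46) = 1275/23 and Ps = 70/17 + (2/17)·(26321/46) = 1643/23.
Buyers' price falls by P* − Pb = 1615/23 − 1275/23 = 340/23; sellers' price rises by Ps − P* = 1643/23 − 1615/23 = 28/23.
So producers capture (28/23)/16 = 7/92 of each unit of subsidy.

Producer share = 7/92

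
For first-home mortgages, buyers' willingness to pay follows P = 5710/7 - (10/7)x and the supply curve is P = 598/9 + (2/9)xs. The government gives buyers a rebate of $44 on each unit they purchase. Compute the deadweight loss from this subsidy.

Pre-subsidy: 5710/7 - (10/7)x = 598/9 + (2/9)x gives x* = 11801/26 and P* = 2175/13.
With the rebate, buyers effectively pay Pb = Ps − 44, where Ps is the price sellers receive.
On the curves, Pb = 5710/7 - (10/7)x and Ps = 598/9 + (2/9)x; the wedge Ps − Pb = 44 gives 598/9 + (2/9)x − (5710/7 - (10/7)x) = 44, so x' = 6247/13.
Then Pb = 5710/7 − (10/7)·(6247/13) = 1680/13 and Ps = 598/9 + (2/9)·(6247/13) = 2252/13.
The subsidy expands output by 6247/13 − 11801/26 = 693/26 past the efficient level; on those units the gap between marginal cost and willingness to pay runs from 0 up to 44.
DWL = ½ × 44 × 693/26 = 7623/13.

Deadweight loss = 7623/13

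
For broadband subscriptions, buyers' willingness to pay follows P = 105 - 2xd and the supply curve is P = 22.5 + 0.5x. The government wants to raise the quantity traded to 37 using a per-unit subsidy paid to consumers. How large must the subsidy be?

Required subsidy s = 10 per unit

At x = 37, from the demand curve buyers pay Pb = 105 − 2·37 = 31; from the supply curve sellers need Ps = 22.5 + 0.5·37 = 41.
The subsidy must fill the gap: s = Ps − Pb = 41 − 31 = 10.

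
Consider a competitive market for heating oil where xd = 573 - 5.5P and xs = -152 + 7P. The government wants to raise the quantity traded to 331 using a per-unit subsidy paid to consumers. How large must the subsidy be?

Required subsidy s = 25 per unit

At x = 331, invert demand for the buyer price: Pb = (573 − 331)/5.5 = 44; invert supply for the seller price: Ps = (331 − (-152))/7 = 69.
The subsidy must fill the gap: s = Ps − Pb = 69 − 44 = 25.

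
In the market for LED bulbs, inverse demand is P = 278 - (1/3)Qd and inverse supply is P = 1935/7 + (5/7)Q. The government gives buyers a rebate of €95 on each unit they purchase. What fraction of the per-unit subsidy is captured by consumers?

Consumer share = 7/22

Pre-subsidy: 278 - (1/3)Q = 1935/7 + (5/7)Q gives Q* = 1.5 and P* = 277.5.
With the rebate, buyers effectively pay Pb = Ps − 95, where Ps is the price sellers receive.
On the curves, Pb = 278 - (1/3)Q and Ps = 1935/7 + (5/7)Q; the wedge Ps − Pb = 95 gives 1935/7 + (5/7)Q − (278 - (1/3)Q) = 95, so Q' = 1014/11.
Then Pb = 278 − (1/3)·(1014/11) = 2720/11 and Ps = 1935/7 + (5/7)·(1014/11) = 3765/11.
Buyers' price falls by P* − Pb = 277.5 − 2720/11 = 665/22; sellers' price rises by Ps − P* = 3765/11 − 277.5 = 1425/22.
So consumers capture (665/22)/95 = 7/22 of each unit of subsidy.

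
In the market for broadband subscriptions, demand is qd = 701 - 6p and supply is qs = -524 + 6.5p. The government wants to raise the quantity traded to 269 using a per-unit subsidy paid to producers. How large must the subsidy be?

Required subsidy s = 50 per unit

At q = 269, invert demand for the buyer price: pb = (701 − 269)/6 = 72; invert supply for the seller price: ps = (269 − (-524))/6.5 = 122.
The subsidy must fill the gap: s = ps − pb = 122 − 72 = 50.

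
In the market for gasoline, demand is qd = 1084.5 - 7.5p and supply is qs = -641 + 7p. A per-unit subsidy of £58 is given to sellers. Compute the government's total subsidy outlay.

Government cost = £23316

Pre-subsidy: 1084.5 - 7.5p = -641 + 7p gives p* = 119, q* = 192.
With the subsidy, sellers receive ps = pb + 58 for each unit, where pb is the price buyers pay.
Supply in terms of pb becomes qs = -641 + 7(pb + 58) = -235 + 7pb. Setting this equal to demand: 1084.5 - 7.5pb = -235 + 7pb, so pb = 91.
Sellers receive ps = 91 + 58 = 149; q' = 1084.5 − 7.5·91 = 402.
Government outlay = subsidy × quantity = 58 × 402 = 23316.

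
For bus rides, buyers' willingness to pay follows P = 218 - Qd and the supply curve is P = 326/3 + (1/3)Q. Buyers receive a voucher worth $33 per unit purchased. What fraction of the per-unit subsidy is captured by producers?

Pre-subsidy: 218 - Q = 326/3 + (1/3)Q gives Q* = 82 and P* = 136.
With the rebate, buyers effectively pay Pb = Ps − 33, where Ps is the price sellers receive.
On the curves, Pb = 218 - Q and Ps = 326/3 + (1/3)Q; the wedge Ps − Pb = 33 gives 326/3 + (1/3)Q − (218 - Q) = 33, so Q' = 106.75.
Then Pb = 218 − 1·106.75 = 111.25 and Ps = 326/3 + (1/3)·106.75 = 144.25.
Buyers' price falls by P* − Pb = 136 − 111.25 = 24.75; sellers' price rises by Ps − P* = 144.25 − 136 = 8.25.
So producers capture 8.25/33 = 0.25 of each unit of subsidy.

Producer share = 0.25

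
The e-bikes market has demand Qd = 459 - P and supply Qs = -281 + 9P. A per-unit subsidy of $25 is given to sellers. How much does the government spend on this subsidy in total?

Pre-subsidy: 459 - P = -281 + 9P gives P* = 74, Q* = 385.
With the subsidy, sellers receive Ps = Pb + 25 for each unit, where Pb is the price buyers pay.
Supply in terms of Pb becomes Qs = -281 + 9(Pb + 25) = -56 + 9Pb. Setting this equal to demand: 459 - Pb = -56 + 9Pb, so Pb = 51.5.
Sellers receive Ps = 51.5 + 25 = 76.5; Q' = 459 − 1·51.5 = 407.5.
Government outlay = subsidy × quantity = 25 × 407.5 = 10187.5.

Government cost = $10187.5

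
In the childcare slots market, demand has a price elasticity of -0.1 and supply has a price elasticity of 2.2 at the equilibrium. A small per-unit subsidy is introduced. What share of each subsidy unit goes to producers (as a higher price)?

Producer share = 1/23

For a small subsidy around the equilibrium, the benefit split depends on the relative slopes, which at a point are proportional to the elasticities.
Buyer share = εs/(εs + |εd|) = 2.2/(2.2 + 0.1) = 22/23; seller share = |εd|/(εs + |εd|) = 1/23.
So producers capture 1/23 of the subsidy.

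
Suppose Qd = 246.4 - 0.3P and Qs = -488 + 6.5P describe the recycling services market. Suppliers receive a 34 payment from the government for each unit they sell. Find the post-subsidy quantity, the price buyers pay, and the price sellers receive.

Pre-subsidy: 246.4 - 0.3P = -488 + 6.5P gives P* = 108, Q* = 214.
With the subsidy, sellers receive Ps = Pb + 34 for each unit, where Pb is the price buyers pay.
Supply in terms of Pb becomes Qs = -488 + 6.5(Pb + 34) = -267 + 6.5Pb. Setting this equal to demand: 246.4 - 0.3Pb = -267 + 6.5Pb, so Pb = 75.5.
Sellers receive Ps = 75.5 + 34 = 109.5; Q' = 246.4 − 0.3·75.5 = 223.75.

Q' = 223.75; buyers pay 75.5; sellers receive 109.5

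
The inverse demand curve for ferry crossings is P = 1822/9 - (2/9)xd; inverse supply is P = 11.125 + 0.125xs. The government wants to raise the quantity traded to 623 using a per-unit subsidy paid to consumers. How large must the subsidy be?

At x = 623, from the demand curve buyers pay Pb = 1822/9 − (2/9)·623 = 64; from the supply curve sellers need Ps = 11.125 + 0.125·623 = 89.
The subsidy must fill the gap: s = Ps − Pb = 89 − 64 = 25.

Required subsidy s = 25 per unit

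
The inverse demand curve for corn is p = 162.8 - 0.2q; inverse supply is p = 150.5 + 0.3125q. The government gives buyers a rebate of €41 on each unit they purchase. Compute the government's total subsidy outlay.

Pre-subsidy: 162.8 - 0.2q = 150.5 + 0.3125q gives q* = 24 and p* = 158.
With the rebate, buyers effectively pay pb = ps − 41, where ps is the price sellers receive.
On the curves, pb = 162.8 - 0.2q and ps = 150.5 + 0.3125q; the wedge ps − pb = 41 gives 150.5 + 0.3125q − (162.8 - 0.2q) = 41, so q' = 104.
Then pb = 162.8 − 0.2·104 = 142 and ps = 150.5 + 0.3125·104 = 183.
Government outlay = subsidy × quantity = 41 × 104 = 4264.

Government cost = €4264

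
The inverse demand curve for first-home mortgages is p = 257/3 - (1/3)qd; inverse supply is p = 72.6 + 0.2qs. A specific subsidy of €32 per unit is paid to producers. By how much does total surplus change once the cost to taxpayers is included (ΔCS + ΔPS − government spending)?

Pre-subsidy: 257/3 - (1/3)q = 72.6 + 0.2q gives q* = 24.5 and p* = 77.5.
With the subsidy, sellers receive ps = pb + 32 for each unit, where pb is the price buyers pay.
On the curves, pb = 257/3 - (1/3)q and ps = 72.6 + 0.2q; the wedge ps − pb = 32 gives 72.6 + 0.2q − (257/3 - (1/3)q) = 32, so q' = 84.5.
Then pb = 257/3 − (1/3)·84.5 = 57.5 and ps = 72.6 + 0.2·84.5 = 89.5.
ΔCS = ½(24.5 + 84.5)(77.5 − 57.5) = 1090; ΔPS = ½(24.5 + 84.5)(89.5 − 77.5) = 654.
Government spending = 32 × 84.5 = 2704.
Net change = 1090 + 654 − 2704 = -960. The loss equals the DWL triangle ½·32·60.

Net change in total surplus = -€960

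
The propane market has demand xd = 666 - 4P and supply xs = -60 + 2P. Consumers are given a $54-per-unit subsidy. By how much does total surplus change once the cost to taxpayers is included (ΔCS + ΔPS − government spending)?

Pre-subsidy: 666 - 4P = -60 + 2P gives P* = 121, x* = 182.
With the rebate, buyers effectively pay Pb = Ps − 54, where Ps is the price sellers receive.
Demand in terms of Ps becomes xd = 666 − 4(Ps − 54) = 882 - 4Ps. Setting this equal to supply: 882 - 4Ps = -60 + 2Ps, so Ps = 157.
Buyers pay Pb = 157 − 54 = 103; x' = -60 + 2·157 = 254.
ΔCS = ½(182 + 254)(121 − 103) = 3924; ΔPS = ½(182 + 254)(157 − 121) = 7848.
Government spending = 54 × 254 = 13716.
Net change = 3924 + 7848 − 13716 = -1944. The loss equals the DWL triangle ½·54·72.

Net change in total surplus = -$1944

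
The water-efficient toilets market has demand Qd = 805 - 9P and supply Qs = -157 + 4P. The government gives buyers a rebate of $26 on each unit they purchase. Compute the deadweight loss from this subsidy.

Deadweight loss = $936

Pre-subsidy: 805 - 9P = -157 + 4P gives P* = 74, Q* = 139.
With the rebate, buyers effectively pay Pb = Ps − 26, where Ps is the price sellers receive.
Demand in terms of Ps becomes Qd = 805 − 9(Ps − 26) = 1039 - 9Ps. Setting this equal to supply: 1039 - 9Ps = -157 + 4Ps, so Ps = 92.
Buyers pay Pb = 92 − 26 = 66; Q' = -157 + 4·92 = 211.
The subsidy expands output by 211 − 139 = 72 past the efficient level; on those units the gap between marginal cost and willingness to pay runs from 0 up to 26.
DWL = ½ × 26 × 72 = 936.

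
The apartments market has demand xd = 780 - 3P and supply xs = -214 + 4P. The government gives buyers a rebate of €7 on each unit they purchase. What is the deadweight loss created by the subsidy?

Pre-subsidy: 780 - 3P = -214 + 4P gives P* = 142, x* = 354.
With the rebate, buyers effectively pay Pb = Ps − 7, where Ps is the price sellers receive.
Demand in terms of Ps becomes xd = 780 − 3(Ps − 7) = 801 - 3Ps. Setting this equal to supply: 801 - 3Ps = -214 + 4Ps, so Ps = 145.
Buyers pay Pb = 145 − 7 = 138; x' = -214 + 4·145 = 366.
The subsidy expands output by 366 − 354 = 12 past the efficient level; on those units the gap between marginal cost and willingness to pay runs from 0 up to 7.
DWL = ½ × 7 × 12 = 42.

Deadweight loss = €42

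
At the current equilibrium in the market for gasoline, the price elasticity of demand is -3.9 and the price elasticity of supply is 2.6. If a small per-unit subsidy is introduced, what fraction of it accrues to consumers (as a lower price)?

For a small subsidy around the equilibrium, the benefit split depends on the relative slopes, which at a point are proportional to the elasticities.
Buyer share = εs/(εs + |εd|) = 2.6/(2.6 + 3.9) = 0.4; seller share = |εd|/(εs + |εd|) = 0.6.

Consumer share = 0.4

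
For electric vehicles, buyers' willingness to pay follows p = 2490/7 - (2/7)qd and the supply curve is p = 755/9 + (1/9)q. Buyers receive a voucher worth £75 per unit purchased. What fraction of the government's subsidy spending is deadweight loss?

Pre-subsidy: 2490/7 - (2/7)q = 755/9 + (1/9)q gives q* = 685 and p* = 160.
With the rebate, buyers effectively pay pb = ps − 75, where ps is the price sellers receive.
On the curves, pb = 2490/7 - (2/7)q and ps = 755/9 + (1/9)q; the wedge ps − pb = 75 gives 755/9 + (1/9)q − (2490/7 - (2/7)q) = 75, so q' = 874.
Then pb = 2490/7 − (2/7)·874 = 106 and ps = 755/9 + (1/9)·874 = 181.
ΔCS = ½(685 + 874)(160 − 106) = 42093; ΔPS = ½(685 + 874)(181 − 160) = 16369.5.
Government spending = 75 × 874 = 65550.
DWL = ½ × 75 × (874 − 685) = 7087.5; fraction = 7087.5 / 65550 = 189/1748.

DWL / government spending = 189/1748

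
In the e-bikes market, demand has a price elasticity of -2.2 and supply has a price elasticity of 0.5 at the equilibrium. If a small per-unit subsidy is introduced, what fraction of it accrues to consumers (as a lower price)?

Consumer share = 5/27

For a small subsidy around the equilibrium, the benefit split depends on the relative slopes, which at a point are proportional to the elasticities.
Buyer share = εs/(εs + |εd|) = 0.5/(0.5 + 2.2) = 5/27; seller share = |εd|/(εs + |εd|) = 22/27.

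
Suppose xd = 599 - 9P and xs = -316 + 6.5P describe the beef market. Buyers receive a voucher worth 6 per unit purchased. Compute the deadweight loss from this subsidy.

Deadweight loss = 2106/31

Pre-subsidy: 599 - 9P = -316 + 6.5P gives P* = 1830/31, x* = 2099/31.
With the rebate, buyers effectively pay Pb = Ps − 6, where Ps is the price sellers receive.
Demand in terms of Ps becomes xd = 599 − 9(Ps − 6) = 653 - 9Ps. Setting this equal to supply: 653 - 9Ps = -316 + 6.5Ps, so Ps = 1938/31.
Buyers pay Pb = 1938/31 − 6 = 1752/31; x' = -316 + 6.5·(1938/31) = 2801/31.
The subsidy expands output by 2801/31 − 2099/31 = 702/31 past the efficient level; on those units the gap between marginal cost and willingness to pay runs from 0 up to 6.
DWL = ½ × 6 × 702/31 = 2106/31.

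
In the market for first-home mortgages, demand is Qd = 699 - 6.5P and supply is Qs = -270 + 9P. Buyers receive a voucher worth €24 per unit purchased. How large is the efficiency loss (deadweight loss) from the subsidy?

Pre-subsidy: 699 - 6.5P = -270 + 9P gives P* = 1938/31, Q* = 9072/31.
With the rebate, buyers effectively pay Pb = Ps − 24, where Ps is the price sellers receive.
Demand in terms of Ps becomes Qd = 699 − 6.5(Ps − 24) = 855 - 6.5Ps. Setting this equal to supply: 855 - 6.5Ps = -270 + 9Ps, so Ps = 2250/31.
Buyers pay Pb = 2250/31 − 24 = 1506/31; Q' = -270 + 9·(2250/31) = 11880/31.
The subsidy expands output by 11880/31 − 9072/31 = 2808/31 past the efficient level; on those units the gap between marginal cost and willingness to pay runs from 0 up to 24.
DWL = ½ × 24 × 2808/31 = 33696/31.

Deadweight loss = 33696/31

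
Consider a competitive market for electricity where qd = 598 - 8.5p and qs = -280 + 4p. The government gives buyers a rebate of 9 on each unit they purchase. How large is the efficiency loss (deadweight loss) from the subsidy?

Pre-subsidy: 598 - 8.5p = -280 + 4p gives p* = 70.24, q* = 0.96.
With the rebate, buyers effectively pay pb = ps − 9, where ps is the price sellers receive.
Demand in terms of ps becomes qd = 598 − 8.5(ps − 9) = 674.5 - 8.5ps. Setting this equal to supply: 674.5 - 8.5ps = -280 + 4ps, so ps = 76.36.
Buyers pay pb = 76.36 − 9 = 67.36; q' = -280 + 4·76.36 = 25.44.
The subsidy expands output by 25.44 − 0.96 = 24.48 past the efficient level; on those units the gap between marginal cost and willingness to pay runs from 0 up to 9.
DWL = ½ × 9 × 24.48 = 110.16.

Deadweight loss = 110.16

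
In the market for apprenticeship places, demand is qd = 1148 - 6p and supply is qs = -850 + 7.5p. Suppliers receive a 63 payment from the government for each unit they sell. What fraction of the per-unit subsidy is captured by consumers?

Consumer share = 5/9

Pre-subsidy: 1148 - 6p = -850 + 7.5p gives p* = 148, q* = 260.
With the subsidy, sellers receive ps = pb + 63 for each unit, where pb is the price buyers pay.
Supply in terms of pb becomes qs = -850 + 7.5(pb + 63) = -377.5 + 7.5pb. Setting this equal to demand: 1148 - 6pb = -377.5 + 7.5pb, so pb = 113.
Sellers receive ps = 113 + 63 = 176; q' = 1148 − 6·113 = 470.
Buyers' price falls by p* − pb = 148 − 113 = 35; sellers' price rises by ps − p* = 176 − 148 = 28.
So consumers capture 35/63 = 5/9 of each unit of subsidy.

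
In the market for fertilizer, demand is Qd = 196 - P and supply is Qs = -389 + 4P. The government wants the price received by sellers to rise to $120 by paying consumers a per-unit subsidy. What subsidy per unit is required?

At a seller price of 120, quantity supplied is -389 + 4·120 = 91.
Buyers absorb 91 only when they pay Pb with 196 − 1·Pb = 91, i.e. Pb = 105.
s = Ps − Pb = 120 − 105 = 15.

Required subsidy s = $15 per unit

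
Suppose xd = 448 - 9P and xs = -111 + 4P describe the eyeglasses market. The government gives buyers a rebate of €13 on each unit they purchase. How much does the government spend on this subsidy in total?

Pre-subsidy: 448 - 9P = -111 + 4P gives P* = 43, x* = 61.
With the rebate, buyers effectively pay Pb = Ps − 13, where Ps is the price sellers receive.
Demand in terms of Ps becomes xd = 448 − 9(Ps − 13) = 565 - 9Ps. Setting this equal to supply: 565 - 9Ps = -111 + 4Ps, so Ps = 52.
Buyers pay Pb = 52 − 13 = 39; x' = -111 + 4·52 = 97.
Government outlay = subsidy × quantity = 13 × 97 = 1261.

Government cost = €1261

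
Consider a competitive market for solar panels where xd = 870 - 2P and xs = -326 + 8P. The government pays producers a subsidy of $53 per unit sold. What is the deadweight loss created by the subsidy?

Deadweight loss = $2247.2

Pre-subsidy: 870 - 2P = -326 + 8P gives P* = 119.6, x* = 630.8.
With the subsidy, sellers receive Ps = Pb + 53 for each unit, where Pb is the price buyers pay.
Supply in terms of Pb becomes xs = -326 + 8(Pb + 53) = 98 + 8Pb. Setting this equal to demand: 870 - 2Pb = 98 + 8Pb, so Pb = 77.2.
Sellers receive Ps = 77.2 + 53 = 130.2; x' = 870 − 2·77.2 = 715.6.
The subsidy expands output by 715.6 − 630.8 = 84.8 past the efficient level; on those units the gap between marginal cost and willingness to pay runs from 0 up to 53.
DWL = ½ × 53 × 84.8 = 2247.2.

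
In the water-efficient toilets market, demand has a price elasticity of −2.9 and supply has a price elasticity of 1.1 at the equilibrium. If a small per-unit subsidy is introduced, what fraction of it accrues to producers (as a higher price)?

Producer share = 0.725

For a small subsidy around the equilibrium, the benefit split depends on the relative slopes, which at a point are proportional to the elasticities.
Buyer share = εs/(εs + |εd|) = 1.1/(1.1 + 2.9) = 0.275; seller share = |εd|/(εs + |εd|) = 0.725.
So producers capture 0.725 of the subsidy.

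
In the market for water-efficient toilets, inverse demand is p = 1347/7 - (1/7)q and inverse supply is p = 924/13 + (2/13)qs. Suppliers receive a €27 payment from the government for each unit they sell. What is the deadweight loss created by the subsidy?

Pre-subsidy: 1347/7 - (1/7)q = 924/13 + (2/13)q gives q* = 409 and p* = 134.
With the subsidy, sellers receive ps = pb + 27 for each unit, where pb is the price buyers pay.
On the curves, pb = 1347/7 - (1/7)q and ps = 924/13 + (2/13)q; the wedge ps − pb = 27 gives 924/13 + (2/13)q − (1347/7 - (1/7)q) = 27, so q' = 500.
Then pb = 1347/7 − (1/7)·500 = 121 and ps = 924/13 + (2/13)·500 = 148.
The subsidy expands output by 500 − 409 = 91 past the efficient level; on those units the gap between marginal cost and willingness to pay runs from 0 up to 27.
DWL = ½ × 27 × 91 = 1228.5.

Deadweight loss = €1228.5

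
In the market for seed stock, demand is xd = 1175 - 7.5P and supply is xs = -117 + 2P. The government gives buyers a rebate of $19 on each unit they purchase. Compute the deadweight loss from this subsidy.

Pre-subsidy: 1175 - 7.5P = -117 + 2P gives P* = 136, x* = 155.
With the rebate, buyers effectively pay Pb = Ps − 19, where Ps is the price sellers receive.
Demand in terms of Ps becomes xd = 1175 − 7.5(Ps − 19) = 1317.5 - 7.5Ps. Setting this equal to supply: 1317.5 - 7.5Ps = -117 + 2Ps, so Ps = 151.
Buyers pay Pb = 151 − 19 = 132; x' = -117 + 2·151 = 185.
The subsidy expands output by 185 − 155 = 30 past the efficient level; on those units the gap between marginal cost and willingness to pay runs from 0 up to 19.
DWL = ½ × 19 × 30 = 285.

Deadweight loss = $285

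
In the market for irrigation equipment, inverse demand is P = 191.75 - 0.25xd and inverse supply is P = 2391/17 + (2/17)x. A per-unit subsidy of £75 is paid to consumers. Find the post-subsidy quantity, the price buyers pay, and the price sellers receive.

Pre-subsidy: 191.75 - 0.25x = 2391/17 + (2/17)x gives x* = 139 and P* = 157.
With the rebate, buyers effectively pay Pb = Ps − 75, where Ps is the price sellers receive.
On the curves, Pb = 191.75 - 0.25x and Ps = 2391/17 + (2/17)x; the wedge Ps − Pb = 75 gives 2391/17 + (2/17)x − (191.75 - 0.25x) = 75, so x' = 343.
Then Pb = 191.75 − 0.25·343 = 106 and Ps = 2391/17 + (2/17)·343 = 181.

x' = 343; buyers pay £106; sellers receive £181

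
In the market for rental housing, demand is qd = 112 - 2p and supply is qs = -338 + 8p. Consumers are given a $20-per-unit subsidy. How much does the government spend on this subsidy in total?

Government cost = $1080

Pre-subsidy: 112 - 2p = -338 + 8p gives p* = 45, q* = 22.
With the rebate, buyers effectively pay pb = ps − 20, where ps is the price sellers receive.
Demand in terms of ps becomes qd = 112 − 2(ps − 20) = 152 - 2ps. Setting this equal to supply: 152 - 2ps = -338 + 8ps, so ps = 49.
Buyers pay pb = 49 − 20 = 29; q' = -338 + 8·49 = 54.
Government outlay = subsidy × quantity = 20 × 54 = 1080.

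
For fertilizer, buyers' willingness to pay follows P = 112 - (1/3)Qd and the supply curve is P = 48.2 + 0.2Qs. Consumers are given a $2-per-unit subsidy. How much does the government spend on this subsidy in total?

Pre-subsidy: 112 - (1/3)Q = 48.2 + 0.2Q gives Q* = 119.625 and P* = 72.125.
With the rebate, buyers effectively pay Pb = Ps − 2, where Ps is the price sellers receive.
On the curves, Pb = 112 - (1/3)Q and Ps = 48.2 + 0.2Q; the wedge Ps − Pb = 2 gives 48.2 + 0.2Q − (112 - (1/3)Q) = 2, so Q' = 123.375.
Then Pb = 112 − (1/3)·123.375 = 70.875 and Ps = 48.2 + 0.2·123.375 = 72.875.
Government outlay = subsidy × quantity = 2 × 123.375 = 246.75.

Government cost = $246.75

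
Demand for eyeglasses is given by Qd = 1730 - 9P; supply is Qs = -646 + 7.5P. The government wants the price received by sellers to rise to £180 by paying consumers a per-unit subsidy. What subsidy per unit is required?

Required subsidy s = £66 per unit

At a seller price of 180, quantity supplied is -646 + 7.5·180 = 704.
Buyers absorb 704 only when they pay Pb with 1730 − 9·Pb = 704, i.e. Pb = 114.
s = Ps − Pb = 180 − 114 = 66.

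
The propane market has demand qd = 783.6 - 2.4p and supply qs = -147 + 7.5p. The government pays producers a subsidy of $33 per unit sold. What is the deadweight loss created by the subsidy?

Pre-subsidy: 783.6 - 2.4p = -147 + 7.5p gives p* = 94, q* = 558.
With the subsidy, sellers receive ps = pb + 33 for each unit, where pb is the price buyers pay.
Supply in terms of pb becomes qs = -147 + 7.5(pb + 33) = 100.5 + 7.5pb. Setting this equal to demand: 783.6 - 2.4pb = 100.5 + 7.5pb, so pb = 69.
Sellers receive ps = 69 + 33 = 102; q' = 783.6 − 2.4·69 = 618.
The subsidy expands output by 618 − 558 = 60 past the efficient level; on those units the gap between marginal cost and willingness to pay runs from 0 up to 33.
DWL = ½ × 33 × 60 = 990.

Deadweight loss = $990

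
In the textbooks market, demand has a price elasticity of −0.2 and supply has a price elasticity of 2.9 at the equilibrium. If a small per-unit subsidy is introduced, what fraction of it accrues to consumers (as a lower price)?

Consumer share = 29/31

For a small subsidy around the equilibrium, the benefit split depends on the relative slopes, which at a point are proportional to the elasticities.
Buyer share = εs/(εs + |εd|) = 2.9/(2.9 + 0.2) = 29/31; seller share = |εd|/(εs + |εd|) = 2/31.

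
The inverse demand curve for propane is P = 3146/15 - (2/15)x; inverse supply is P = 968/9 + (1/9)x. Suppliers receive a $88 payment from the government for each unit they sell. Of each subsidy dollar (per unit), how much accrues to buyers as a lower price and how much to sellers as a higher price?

Pre-subsidy: 3146/15 - (2/15)x = 968/9 + (1/9)x gives x* = 418 and P* = 154.
With the subsidy, sellers receive Ps = Pb + 88 for each unit, where Pb is the price buyers pay.
On the curves, Pb = 3146/15 - (2/15)x and Ps = 968/9 + (1/9)x; the wedge Ps − Pb = 88 gives 968/9 + (1/9)x − (3146/15 - (2/15)x) = 88, so x' = 778.
Then Pb = 3146/15 − (2/15)·778 = 106 and Ps = 968/9 + (1/9)·778 = 194.
Buyers' price falls by P* − Pb = 154 − 106 = 48; sellers' price rises by Ps − P* = 194 − 154 = 40.

Buyers gain $48 per unit; sellers gain $40 per unit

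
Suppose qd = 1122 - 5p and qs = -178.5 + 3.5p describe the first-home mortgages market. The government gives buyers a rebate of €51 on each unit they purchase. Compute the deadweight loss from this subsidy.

Deadweight loss = €2677.5

Pre-subsidy: 1122 - 5p = -178.5 + 3.5p gives p* = 153, q* = 357.
With the rebate, buyers effectively pay pb = ps − 51, where ps is the price sellers receive.
Demand in terms of ps becomes qd = 1122 − 5(ps − 51) = 1377 - 5ps. Setting this equal to supply: 1377 - 5ps = -178.5 + 3.5ps, so ps = 183.
Buyers pay pb = 183 − 51 = 132; q' = -178.5 + 3.5·183 = 462.
The subsidy expands output by 462 − 357 = 105 past the efficient level; on those units the gap between marginal cost and willingness to pay runs from 0 up to 51.
DWL = ½ × 51 × 105 = 2677.5.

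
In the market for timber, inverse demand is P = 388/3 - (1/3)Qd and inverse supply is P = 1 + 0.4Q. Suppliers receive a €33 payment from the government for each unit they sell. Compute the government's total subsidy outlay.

Pre-subsidy: 388/3 - (1/3)Q = 1 + 0.4Q gives Q* = 175 and P* = 71.
With the subsidy, sellers receive Ps = Pb + 33 for each unit, where Pb is the price buyers pay.
On the curves, Pb = 388/3 - (1/3)Q and Ps = 1 + 0.4Q; the wedge Ps − Pb = 33 gives 1 + 0.4Q − (388/3 - (1/3)Q) = 33, so Q' = 220.
Then Pb = 388/3 − (1/3)·220 = 56 and Ps = 1 + 0.4·220 = 89.
Government outlay = subsidy × quantity = 33 × 220 = 7260.

Government cost = €7260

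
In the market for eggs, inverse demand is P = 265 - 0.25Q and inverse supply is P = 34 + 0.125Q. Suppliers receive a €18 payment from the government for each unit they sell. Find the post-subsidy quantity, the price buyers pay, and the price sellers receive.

Pre-subsidy: 265 - 0.25Q = 34 + 0.125Q gives Q* = 616 and P* = 111.
With the subsidy, sellers receive Ps = Pb + 18 for each unit, where Pb is the price buyers pay.
On the curves, Pb = 265 - 0.25Q and Ps = 34 + 0.125Q; the wedge Ps − Pb = 18 gives 34 + 0.125Q − (265 - 0.25Q) = 18, so Q' = 664.
Then Pb = 265 − 0.25·664 = 99 and Ps = 34 + 0.125·664 = 117.

Q' = 664; buyers pay €99; sellers receive €117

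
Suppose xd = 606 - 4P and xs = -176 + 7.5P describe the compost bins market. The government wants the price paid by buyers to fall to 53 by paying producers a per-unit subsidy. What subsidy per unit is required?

Required subsidy s = 23 per unit

At a buyer price of 53, quantity demanded is 606 − 4·53 = 394.
Sellers supply 394 only when they receive Ps with -176 + 7.5·Ps = 394, i.e. Ps = 76.
s = Ps − Pb = 76 − 53 = 23.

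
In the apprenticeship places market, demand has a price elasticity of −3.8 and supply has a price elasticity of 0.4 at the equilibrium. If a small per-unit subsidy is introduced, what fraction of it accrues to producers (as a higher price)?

For a small subsidy around the equilibrium, the benefit split depends on the relative slopes, which at a point are proportional to the elasticities.
Buyer share = εs/(εs + |εd|) = 0.4/(0.4 + 3.8) = 2/21; seller share = |εd|/(εs + |εd|) = 19/21.
So producers capture 19/21 of the subsidy.

Producer share = 19/21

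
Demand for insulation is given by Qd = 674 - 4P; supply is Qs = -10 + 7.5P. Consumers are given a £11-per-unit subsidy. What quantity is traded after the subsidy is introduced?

Q' = 10690/23

Pre-subsidy: 674 - 4P = -10 + 7.5P gives P* = 1368/23, Q* = 10030/23.
With the rebate, buyers effectively pay Pb = Ps − 11, where Ps is the price sellers receive.
Demand in terms of Ps becomes Qd = 674 − 4(Ps − 11) = 718 - 4Ps. Setting this equal to supply: 718 - 4Ps = -10 + 7.5Ps, so Ps = 1456/23.
Buyers pay Pb = 1456/23 − 11 = 1203/23; Q' = -10 + 7.5·(1456/23) = 10690/23.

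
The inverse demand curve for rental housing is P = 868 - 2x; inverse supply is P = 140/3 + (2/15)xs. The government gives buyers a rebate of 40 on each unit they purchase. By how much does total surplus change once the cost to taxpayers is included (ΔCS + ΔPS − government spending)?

Pre-subsidy: 868 - 2x = 140/3 + (2/15)x gives x* = 385 and P* = 98.
With the rebate, buyers effectively pay Pb = Ps − 40, where Ps is the price sellers receive.
On the curves, Pb = 868 - 2x and Ps = 140/3 + (2/15)x; the wedge Ps − Pb = 40 gives 140/3 + (2/15)x − (868 - 2x) = 40, so x' = 403.75.
Then Pb = 868 − 2·403.75 = 60.5 and Ps = 140/3 + (2/15)·403.75 = 100.5.
ΔCS = ½(385 + 403.75)(98 − 60.5) = 14789.0625; ΔPS = ½(385 + 403.75)(100.5 − 98) = 985.9375.
Government spending = 40 × 403.75 = 16150.
Net change = 14789.0625 + 985.9375 − 16150 = -375. The loss equals the DWL triangle ½·40·18.75.

Net change in total surplus = -375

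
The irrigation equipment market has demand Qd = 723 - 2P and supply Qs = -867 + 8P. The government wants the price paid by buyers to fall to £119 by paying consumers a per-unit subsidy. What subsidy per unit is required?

At a buyer price of 119, quantity demanded is 723 − 2·119 = 485.
Sellers supply 485 only when they receive Ps with -867 + 8·Ps = 485, i.e. Ps = 169.
s = Ps − Pb = 169 − 119 = 50.

Required subsidy s = £50 per unit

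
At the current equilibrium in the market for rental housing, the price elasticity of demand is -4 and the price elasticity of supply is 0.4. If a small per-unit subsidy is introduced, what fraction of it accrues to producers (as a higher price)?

Producer share = 10/11

For a small subsidy around the equilibrium, the benefit split depends on the relative slopes, which at a point are proportional to the elasticities.
Buyer share = εs/(εs + |εd|) = 0.4/(0.4 + 4) = 1/11; seller share = |εd|/(εs + |εd|) = 10/11.
So producers capture 10/11 of the subsidy.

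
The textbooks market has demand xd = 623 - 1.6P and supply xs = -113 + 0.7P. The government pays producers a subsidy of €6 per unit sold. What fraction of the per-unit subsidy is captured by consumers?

Consumer share = 7/23

Pre-subsidy: 623 - 1.6P = -113 + 0.7P gives P* = 320, x* = 111.
With the subsidy, sellers receive Ps = Pb + 6 for each unit, where Pb is the price buyers pay.
Supply in terms of Pb becomes xs = -113 + 0.7(Pb + 6) = -108.8 + 0.7Pb. Setting this equal to demand: 623 - 1.6Pb = -108.8 + 0.7Pb, so Pb = 7318/23.
Sellers receive Ps = 7318/23 + 6 = 7456/23; x' = 623 − 1.6·(7318/23) = 13101/115.
Buyers' price falls by P* − Pb = 320 − 7318/23 = 42/23; sellers' price rises by Ps − P* = 7456/23 − 320 = 96/23.
So consumers capture (42/23)/6 = 7/23 of each unit of subsidy.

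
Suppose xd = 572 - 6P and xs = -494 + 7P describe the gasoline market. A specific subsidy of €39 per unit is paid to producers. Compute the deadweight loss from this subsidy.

Deadweight loss = €2457

Pre-subsidy: 572 - 6P = -494 + 7P gives P* = 82, x* = 80.
With the subsidy, sellers receive Ps = Pb + 39 for each unit, where Pb is the price buyers pay.
Supply in terms of Pb becomes xs = -494 + 7(Pb + 39) = -221 + 7Pb. Setting this equal to demand: 572 - 6Pb = -221 + 7Pb, so Pb = 61.
Sellers receive Ps = 61 + 39 = 100; x' = 572 − 6·61 = 206.
The subsidy expands output by 206 − 80 = 126 past the efficient level; on those units the gap between marginal cost and willingness to pay runs from 0 up to 39.
DWL = ½ × 39 × 126 = 2457.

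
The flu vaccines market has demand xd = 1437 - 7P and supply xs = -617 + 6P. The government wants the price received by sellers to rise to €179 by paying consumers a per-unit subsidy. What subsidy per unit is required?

At a seller price of 179, quantity supplied is -617 + 6·179 = 457.
Buyers absorb 457 only when they pay Pb with 1437 − 7·Pb = 457, i.e. Pb = 140.
s = Ps − Pb = 179 − 140 = 39.

Required subsidy s = €39 per unit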